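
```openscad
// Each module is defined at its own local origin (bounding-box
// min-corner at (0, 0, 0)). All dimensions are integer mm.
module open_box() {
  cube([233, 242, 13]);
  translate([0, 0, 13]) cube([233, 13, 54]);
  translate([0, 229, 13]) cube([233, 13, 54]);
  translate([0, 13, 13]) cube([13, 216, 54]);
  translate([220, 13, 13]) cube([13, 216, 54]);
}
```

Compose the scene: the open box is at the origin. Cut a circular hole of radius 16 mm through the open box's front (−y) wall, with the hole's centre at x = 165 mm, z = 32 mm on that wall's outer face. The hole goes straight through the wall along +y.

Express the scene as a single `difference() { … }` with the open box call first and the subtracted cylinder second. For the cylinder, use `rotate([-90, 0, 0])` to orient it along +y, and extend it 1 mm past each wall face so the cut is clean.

difference() {
  open_box();
  translate([165, -1, 32]) rotate([-90, 0, 0]) cylinder(h = 15, r = 16);
}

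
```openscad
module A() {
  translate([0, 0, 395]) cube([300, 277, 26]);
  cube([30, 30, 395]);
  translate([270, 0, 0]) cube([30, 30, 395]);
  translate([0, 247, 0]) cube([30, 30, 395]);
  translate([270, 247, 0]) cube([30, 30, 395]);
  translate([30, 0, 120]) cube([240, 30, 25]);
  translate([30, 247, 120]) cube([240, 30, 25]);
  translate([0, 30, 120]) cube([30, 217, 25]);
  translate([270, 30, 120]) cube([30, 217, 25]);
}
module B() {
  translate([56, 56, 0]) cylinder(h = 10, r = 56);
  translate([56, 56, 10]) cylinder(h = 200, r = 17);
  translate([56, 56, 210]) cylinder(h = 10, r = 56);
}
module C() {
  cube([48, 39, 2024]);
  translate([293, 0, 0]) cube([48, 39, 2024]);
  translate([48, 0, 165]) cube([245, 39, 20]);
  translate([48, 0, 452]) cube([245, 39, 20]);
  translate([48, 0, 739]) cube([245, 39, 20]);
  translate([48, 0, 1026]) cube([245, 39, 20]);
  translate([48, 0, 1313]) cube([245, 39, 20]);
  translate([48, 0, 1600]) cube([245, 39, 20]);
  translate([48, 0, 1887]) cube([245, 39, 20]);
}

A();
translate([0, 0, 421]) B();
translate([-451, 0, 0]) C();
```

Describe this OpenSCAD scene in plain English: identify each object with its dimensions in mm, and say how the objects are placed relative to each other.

A is a simple wooden stool: a rectangular seat 300 mm (x) by 277 mm (y), 26 mm thick, top face at z = 421 mm, on four square legs, each 30×30 mm in cross-section. The legs rest on z = 0, each flush with a corner of the seat. Four stretchers, 30 mm wide and 25 mm tall, connect adjacent legs with their undersides at z = 120 mm, each running between the inner faces of the legs it joins and aligned with the legs' outer faces on the other axis.

B is a spool: two coaxial disc flanges of radius 56 mm and thickness 10 mm, joined by a core cylinder of radius 17 mm and height 200 mm. The lower flange rests on z = 0 and the three cylinders share a vertical axis.

C is a wooden ladder with two side rails of 48×39 mm section and 2024 mm height, set 341 mm apart overall. Between them run 7 rectangular rungs (39 mm deep, 20 mm thick), front faces flush with the rails' −y face. The bottom of the first rung is 165 mm above the floor and each subsequent rung is 287 mm higher than the one below.

The spool is on top of the stool. The ladder is on the floor beside the stool on its −x side.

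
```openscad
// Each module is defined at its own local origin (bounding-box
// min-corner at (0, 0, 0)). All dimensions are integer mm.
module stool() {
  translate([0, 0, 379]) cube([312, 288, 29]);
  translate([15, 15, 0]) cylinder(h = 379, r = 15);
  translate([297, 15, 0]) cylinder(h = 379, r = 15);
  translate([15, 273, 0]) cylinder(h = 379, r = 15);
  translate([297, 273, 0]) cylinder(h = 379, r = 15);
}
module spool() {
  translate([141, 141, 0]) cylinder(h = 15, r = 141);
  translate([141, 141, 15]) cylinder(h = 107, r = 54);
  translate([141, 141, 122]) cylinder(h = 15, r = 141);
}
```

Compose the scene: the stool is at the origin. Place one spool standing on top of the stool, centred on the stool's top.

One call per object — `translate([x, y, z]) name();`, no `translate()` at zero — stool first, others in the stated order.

stool();
translate([15, 3, 408]) spool();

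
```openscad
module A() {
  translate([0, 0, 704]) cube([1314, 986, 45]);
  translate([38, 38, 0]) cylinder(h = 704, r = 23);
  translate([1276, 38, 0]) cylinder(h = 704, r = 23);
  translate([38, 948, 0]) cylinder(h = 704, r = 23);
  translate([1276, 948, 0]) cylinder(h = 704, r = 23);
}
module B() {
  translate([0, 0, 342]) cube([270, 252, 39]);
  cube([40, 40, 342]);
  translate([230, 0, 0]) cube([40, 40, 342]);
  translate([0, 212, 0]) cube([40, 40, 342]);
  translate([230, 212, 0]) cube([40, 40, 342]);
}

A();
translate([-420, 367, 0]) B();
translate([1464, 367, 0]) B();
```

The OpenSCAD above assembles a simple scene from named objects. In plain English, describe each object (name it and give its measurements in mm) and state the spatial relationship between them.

A is a table with a 1314×986 mm rectangular top, 45 mm thick, top surface at z = 749 mm, supported by four round legs of 46 mm diameter, each leg's bounding box inset 15 mm from the nearest pair of top edges, running from the floor.

B is a four-legged stool. The seat is a 270×252×39 mm slab whose top surface is at z = 381 mm; four square legs, each 40×40 mm in cross-section, run from the floor (z = 0) to the underside of the seat, each flush with a corner of the seat.

Two stools sit around the table at the −x, +x sides.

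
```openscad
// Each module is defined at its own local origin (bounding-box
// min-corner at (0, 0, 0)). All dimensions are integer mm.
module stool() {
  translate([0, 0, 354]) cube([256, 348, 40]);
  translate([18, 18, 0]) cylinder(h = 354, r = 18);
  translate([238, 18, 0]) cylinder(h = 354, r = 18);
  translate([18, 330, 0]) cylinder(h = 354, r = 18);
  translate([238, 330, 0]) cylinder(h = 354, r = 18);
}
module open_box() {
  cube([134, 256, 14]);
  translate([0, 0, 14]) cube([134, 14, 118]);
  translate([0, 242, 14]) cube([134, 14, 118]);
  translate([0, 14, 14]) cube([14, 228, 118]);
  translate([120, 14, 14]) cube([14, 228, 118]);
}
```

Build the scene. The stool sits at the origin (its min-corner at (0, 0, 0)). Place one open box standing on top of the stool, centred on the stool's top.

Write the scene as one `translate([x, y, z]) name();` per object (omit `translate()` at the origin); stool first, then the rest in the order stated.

stool();
translate([61, 46, 394]) open_box();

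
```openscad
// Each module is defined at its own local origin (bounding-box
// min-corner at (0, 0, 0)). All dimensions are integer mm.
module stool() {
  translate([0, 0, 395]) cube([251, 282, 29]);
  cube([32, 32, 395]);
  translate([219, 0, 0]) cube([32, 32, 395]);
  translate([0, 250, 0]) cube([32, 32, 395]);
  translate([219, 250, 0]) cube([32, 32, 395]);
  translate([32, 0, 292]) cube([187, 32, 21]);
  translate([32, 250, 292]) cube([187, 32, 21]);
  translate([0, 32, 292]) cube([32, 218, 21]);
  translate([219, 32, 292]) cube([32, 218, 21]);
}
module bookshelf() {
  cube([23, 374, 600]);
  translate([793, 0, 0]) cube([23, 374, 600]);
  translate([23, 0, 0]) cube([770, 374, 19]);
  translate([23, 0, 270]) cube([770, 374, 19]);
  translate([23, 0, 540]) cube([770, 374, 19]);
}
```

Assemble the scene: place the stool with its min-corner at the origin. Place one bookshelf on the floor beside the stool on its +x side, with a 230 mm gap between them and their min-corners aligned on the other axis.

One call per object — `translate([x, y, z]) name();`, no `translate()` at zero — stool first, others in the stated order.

stool();
translate([481, 0, 0]) bookshelf();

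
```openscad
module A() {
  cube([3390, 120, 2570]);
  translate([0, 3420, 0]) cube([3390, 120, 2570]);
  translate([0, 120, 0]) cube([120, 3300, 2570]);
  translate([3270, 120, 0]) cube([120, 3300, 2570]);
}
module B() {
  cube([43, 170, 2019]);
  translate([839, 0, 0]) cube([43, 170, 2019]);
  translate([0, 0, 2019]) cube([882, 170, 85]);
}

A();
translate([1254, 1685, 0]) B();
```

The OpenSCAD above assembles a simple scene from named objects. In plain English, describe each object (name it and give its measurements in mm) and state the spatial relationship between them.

A is the wall frame of a small rectangular building: four walls, each 2570 mm tall and 120 mm thick, enclosing a footprint 3390 mm (x) by 3540 mm (y) outside-to-outside, with no floor or roof. The front and back walls (the −y and +y sides) span the full width; the two side walls fit between them.

B is a door frame. The clear opening is 796 mm wide and 2019 mm high. Two 43 mm wide jambs, 170 mm deep, stand either side of the opening from the floor to the top of the opening. A 85 mm thick head sits across the top of both jambs, spanning the full outside width of the frame.

The door frame sits inside the house frame, centred.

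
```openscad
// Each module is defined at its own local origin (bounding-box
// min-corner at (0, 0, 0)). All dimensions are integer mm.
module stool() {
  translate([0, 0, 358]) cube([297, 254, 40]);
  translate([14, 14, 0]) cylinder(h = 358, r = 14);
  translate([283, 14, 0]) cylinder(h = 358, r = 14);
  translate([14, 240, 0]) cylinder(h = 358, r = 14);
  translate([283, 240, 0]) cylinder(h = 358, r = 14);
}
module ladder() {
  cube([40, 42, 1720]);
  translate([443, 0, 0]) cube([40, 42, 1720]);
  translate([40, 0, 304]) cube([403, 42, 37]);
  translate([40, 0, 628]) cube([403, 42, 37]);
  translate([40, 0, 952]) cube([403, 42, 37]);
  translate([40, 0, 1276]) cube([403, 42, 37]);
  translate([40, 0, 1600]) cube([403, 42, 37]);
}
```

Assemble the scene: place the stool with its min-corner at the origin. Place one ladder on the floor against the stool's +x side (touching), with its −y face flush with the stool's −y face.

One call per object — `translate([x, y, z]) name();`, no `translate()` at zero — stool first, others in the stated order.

stool();
translate([297, 0, 0]) ladder();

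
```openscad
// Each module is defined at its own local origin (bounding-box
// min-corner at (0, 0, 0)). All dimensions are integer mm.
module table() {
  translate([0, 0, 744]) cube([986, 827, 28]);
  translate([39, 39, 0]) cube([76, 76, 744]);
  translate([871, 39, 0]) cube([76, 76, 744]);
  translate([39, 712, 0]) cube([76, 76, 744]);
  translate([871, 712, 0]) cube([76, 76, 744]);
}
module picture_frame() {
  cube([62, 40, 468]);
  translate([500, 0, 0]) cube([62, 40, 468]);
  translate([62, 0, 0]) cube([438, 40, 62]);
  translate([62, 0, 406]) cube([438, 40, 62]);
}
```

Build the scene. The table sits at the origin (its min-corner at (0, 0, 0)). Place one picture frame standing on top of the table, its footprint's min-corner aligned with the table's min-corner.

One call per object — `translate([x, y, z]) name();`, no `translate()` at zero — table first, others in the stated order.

table();
translate([0, 0, 772]) picture_frame();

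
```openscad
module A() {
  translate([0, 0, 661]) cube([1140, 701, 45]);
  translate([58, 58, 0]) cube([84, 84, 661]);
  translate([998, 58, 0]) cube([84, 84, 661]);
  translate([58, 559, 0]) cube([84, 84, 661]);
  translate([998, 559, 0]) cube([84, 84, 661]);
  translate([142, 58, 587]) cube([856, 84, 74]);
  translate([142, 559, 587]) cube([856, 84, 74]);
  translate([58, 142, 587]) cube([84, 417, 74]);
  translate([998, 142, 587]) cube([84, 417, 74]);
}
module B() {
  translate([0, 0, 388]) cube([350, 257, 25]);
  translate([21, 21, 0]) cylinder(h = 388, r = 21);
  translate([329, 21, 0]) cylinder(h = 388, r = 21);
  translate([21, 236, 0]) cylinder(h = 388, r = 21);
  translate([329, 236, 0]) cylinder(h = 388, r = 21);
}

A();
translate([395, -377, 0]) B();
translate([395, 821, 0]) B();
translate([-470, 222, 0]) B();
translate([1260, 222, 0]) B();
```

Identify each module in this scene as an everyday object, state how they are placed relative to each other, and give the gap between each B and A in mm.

A is a table. B is a stool. Four stools sit around the table at the −y, +y, −x, +x sides. The gap between each stool and the table is 120 mm.

Each stool's nearest face is 120 mm from the table's bounding box.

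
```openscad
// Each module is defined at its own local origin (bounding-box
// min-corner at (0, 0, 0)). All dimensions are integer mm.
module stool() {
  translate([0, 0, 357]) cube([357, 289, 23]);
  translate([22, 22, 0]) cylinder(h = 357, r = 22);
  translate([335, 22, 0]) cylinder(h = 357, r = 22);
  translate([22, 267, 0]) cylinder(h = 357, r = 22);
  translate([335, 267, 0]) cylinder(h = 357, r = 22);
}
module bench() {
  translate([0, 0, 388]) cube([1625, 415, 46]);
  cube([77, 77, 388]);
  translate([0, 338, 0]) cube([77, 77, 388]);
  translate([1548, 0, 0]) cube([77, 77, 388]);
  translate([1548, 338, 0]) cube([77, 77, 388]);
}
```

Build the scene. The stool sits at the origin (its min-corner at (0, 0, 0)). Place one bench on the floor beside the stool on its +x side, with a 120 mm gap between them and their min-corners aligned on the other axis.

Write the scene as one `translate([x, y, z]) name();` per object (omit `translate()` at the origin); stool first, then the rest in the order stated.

stool();
translate([477, 0, 0]) bench();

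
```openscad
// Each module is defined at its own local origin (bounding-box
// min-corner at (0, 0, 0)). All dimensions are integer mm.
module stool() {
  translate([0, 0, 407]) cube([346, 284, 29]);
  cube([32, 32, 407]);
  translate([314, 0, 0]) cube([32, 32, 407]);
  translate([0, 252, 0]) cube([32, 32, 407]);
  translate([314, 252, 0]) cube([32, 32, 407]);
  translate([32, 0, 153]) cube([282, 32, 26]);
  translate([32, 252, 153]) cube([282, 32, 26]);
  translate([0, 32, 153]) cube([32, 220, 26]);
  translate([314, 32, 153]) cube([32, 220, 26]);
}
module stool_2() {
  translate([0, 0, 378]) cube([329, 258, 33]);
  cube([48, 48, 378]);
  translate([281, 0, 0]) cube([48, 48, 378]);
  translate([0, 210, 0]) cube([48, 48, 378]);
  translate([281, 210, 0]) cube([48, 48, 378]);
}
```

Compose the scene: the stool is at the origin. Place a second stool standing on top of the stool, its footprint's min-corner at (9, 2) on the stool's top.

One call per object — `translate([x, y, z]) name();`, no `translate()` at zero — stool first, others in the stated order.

stool();
translate([9, 2, 436]) stool_2();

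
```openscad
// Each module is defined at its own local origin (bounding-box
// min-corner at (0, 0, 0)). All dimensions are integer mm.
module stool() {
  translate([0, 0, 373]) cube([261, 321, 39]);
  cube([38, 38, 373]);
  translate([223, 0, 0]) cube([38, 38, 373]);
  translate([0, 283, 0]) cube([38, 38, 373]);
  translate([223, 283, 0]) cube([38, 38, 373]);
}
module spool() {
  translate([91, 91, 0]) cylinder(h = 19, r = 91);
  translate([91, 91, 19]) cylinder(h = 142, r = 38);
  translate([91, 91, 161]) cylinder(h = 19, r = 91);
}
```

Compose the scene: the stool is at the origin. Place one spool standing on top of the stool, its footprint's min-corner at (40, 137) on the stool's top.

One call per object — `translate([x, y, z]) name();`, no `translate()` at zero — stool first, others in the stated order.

stool();
translate([40, 137, 412]) spool();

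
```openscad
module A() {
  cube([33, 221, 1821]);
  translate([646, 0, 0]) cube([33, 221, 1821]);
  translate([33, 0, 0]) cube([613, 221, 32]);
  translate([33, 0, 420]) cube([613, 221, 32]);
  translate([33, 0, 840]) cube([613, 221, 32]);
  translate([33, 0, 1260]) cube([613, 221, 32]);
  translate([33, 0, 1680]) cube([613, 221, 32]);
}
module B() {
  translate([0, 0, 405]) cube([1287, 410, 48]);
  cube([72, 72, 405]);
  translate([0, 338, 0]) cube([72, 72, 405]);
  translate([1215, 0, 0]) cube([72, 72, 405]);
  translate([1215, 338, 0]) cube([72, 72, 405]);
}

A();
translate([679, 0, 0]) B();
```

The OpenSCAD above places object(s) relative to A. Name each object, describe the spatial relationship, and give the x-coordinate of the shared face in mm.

A is a bookshelf. B is a bench. The bench is against the bookshelf's +x side, with their −y faces flush. The x-coordinate of the shared face is 679 mm.

The bookshelf's +x face and the bench's −x face are both at x = 679 mm.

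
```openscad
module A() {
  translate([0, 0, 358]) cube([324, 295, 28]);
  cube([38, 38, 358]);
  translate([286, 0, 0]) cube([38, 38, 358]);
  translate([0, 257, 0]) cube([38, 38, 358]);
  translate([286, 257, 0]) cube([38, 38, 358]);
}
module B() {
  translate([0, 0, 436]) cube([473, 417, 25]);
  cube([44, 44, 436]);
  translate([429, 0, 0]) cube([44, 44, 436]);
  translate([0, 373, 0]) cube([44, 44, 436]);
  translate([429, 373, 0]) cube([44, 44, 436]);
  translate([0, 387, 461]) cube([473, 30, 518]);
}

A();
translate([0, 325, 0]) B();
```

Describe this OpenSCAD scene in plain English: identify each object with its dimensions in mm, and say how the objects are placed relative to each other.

A is a four-legged stool. The seat is a 324×295×28 mm slab whose top surface is at z = 386 mm; four square legs, each 38×38 mm in cross-section, run from the floor (z = 0) to the underside of the seat, each flush with a corner of the seat.

B is a chair: 473×417 mm seat, 25 mm thick, top at z = 461 mm, on four 44 mm square corner legs flush with the seat edges. A 30 mm thick backrest slab spans the full seat width, extending 518 mm above the seat top, its back face flush with the seat's +y edge.

The chair is on the floor beside the stool on its +y side.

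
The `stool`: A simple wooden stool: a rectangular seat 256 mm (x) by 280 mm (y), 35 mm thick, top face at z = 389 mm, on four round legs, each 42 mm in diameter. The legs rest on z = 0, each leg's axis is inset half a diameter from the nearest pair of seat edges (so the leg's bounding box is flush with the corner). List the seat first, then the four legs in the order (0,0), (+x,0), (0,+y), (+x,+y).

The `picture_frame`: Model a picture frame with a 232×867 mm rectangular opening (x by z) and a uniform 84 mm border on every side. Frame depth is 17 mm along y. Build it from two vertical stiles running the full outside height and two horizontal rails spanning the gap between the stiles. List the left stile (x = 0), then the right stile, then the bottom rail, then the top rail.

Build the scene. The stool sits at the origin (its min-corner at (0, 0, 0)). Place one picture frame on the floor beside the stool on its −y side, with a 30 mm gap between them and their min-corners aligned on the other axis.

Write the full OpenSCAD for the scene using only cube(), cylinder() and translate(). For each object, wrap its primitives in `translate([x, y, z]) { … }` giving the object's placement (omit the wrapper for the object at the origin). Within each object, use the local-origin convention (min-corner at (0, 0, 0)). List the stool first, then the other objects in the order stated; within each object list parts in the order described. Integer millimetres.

translate([0, 0, 354]) cube([256, 280, 35]);
translate([21, 21, 0]) cylinder(h = 354, r = 21);
translate([235, 21, 0]) cylinder(h = 354, r = 21);
translate([21, 259, 0]) cylinder(h = 354, r = 21);
translate([235, 259, 0]) cylinder(h = 354, r = 21);
translate([0, -47, 0]) {
  cube([84, 17, 1035]);
  translate([316, 0, 0]) cube([84, 17, 1035]);
  translate([84, 0, 0]) cube([232, 17, 84]);
  translate([84, 0, 951]) cube([232, 17, 84]);
}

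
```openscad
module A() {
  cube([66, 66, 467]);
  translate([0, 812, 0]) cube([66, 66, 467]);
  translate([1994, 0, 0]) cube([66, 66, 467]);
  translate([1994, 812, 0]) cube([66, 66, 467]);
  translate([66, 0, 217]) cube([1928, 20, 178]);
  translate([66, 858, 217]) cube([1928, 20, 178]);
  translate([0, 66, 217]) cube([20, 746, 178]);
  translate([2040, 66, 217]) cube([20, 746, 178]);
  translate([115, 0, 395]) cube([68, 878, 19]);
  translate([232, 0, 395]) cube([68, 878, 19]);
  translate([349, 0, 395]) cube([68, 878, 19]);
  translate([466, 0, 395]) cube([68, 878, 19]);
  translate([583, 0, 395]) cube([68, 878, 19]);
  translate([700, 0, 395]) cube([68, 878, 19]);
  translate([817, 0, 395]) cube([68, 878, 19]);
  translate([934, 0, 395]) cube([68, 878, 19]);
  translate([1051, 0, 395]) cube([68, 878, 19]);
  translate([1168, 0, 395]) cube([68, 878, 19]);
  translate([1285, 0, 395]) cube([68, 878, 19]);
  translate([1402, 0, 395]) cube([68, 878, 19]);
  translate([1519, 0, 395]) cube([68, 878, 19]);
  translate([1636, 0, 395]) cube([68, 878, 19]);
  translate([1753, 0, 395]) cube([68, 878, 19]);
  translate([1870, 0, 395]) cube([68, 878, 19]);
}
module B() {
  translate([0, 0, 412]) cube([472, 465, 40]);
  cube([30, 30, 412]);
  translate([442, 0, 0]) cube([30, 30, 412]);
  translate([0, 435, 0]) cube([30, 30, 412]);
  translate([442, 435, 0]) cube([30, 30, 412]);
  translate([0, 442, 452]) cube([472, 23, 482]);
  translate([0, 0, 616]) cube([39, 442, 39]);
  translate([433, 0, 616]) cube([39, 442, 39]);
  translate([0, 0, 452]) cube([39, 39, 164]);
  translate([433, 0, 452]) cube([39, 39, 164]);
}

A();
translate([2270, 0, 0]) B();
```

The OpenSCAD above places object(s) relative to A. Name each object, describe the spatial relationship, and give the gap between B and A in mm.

A is a bed frame. B is a chair. The chair is on the floor beside the bed frame on its +x side. The gap between the chair and the bed frame is 210 mm.

The chair's nearest face is 210 mm from the bed frame's +x face.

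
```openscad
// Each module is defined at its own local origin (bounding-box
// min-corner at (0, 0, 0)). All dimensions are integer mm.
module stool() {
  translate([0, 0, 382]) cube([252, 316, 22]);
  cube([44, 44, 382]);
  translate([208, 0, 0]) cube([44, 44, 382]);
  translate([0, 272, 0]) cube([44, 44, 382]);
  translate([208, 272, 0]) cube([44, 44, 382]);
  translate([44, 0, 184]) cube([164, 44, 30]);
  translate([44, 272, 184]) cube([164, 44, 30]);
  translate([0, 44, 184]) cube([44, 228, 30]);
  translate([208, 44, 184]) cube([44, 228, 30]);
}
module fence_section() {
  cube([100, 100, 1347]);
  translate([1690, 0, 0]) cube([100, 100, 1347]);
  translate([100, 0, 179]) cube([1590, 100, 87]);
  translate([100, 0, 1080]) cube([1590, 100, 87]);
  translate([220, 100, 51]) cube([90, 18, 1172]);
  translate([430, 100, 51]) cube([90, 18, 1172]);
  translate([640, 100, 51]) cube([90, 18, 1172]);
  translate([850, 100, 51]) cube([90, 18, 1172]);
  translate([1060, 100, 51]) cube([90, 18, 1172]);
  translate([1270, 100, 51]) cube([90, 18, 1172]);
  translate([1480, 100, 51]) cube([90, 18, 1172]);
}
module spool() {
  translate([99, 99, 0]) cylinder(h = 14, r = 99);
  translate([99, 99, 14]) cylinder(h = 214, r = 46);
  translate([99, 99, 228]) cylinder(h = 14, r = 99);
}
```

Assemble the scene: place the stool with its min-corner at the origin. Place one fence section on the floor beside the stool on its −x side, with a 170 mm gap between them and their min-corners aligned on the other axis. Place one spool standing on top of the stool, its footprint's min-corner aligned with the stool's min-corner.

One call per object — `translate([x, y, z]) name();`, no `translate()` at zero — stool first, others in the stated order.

stool();
translate([-1960, 0, 0]) fence_section();
translate([0, 0, 404]) spool();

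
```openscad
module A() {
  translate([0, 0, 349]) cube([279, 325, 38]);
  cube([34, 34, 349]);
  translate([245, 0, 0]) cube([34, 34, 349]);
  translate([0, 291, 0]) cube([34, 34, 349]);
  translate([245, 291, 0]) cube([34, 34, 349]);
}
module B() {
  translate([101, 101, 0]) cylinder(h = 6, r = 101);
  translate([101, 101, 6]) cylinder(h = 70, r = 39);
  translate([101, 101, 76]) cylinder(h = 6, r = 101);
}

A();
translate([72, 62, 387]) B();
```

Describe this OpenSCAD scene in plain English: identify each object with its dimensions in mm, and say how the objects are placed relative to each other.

A is a four-legged stool. The seat is 279×325 mm, 38 mm thick, top at z = 387 mm. It stands on four square legs, each 34×34 mm in cross-section, from z = 0 to the seat underside, each flush with a corner of the seat.

B is a spool: two coaxial disc flanges of radius 101 mm and thickness 6 mm, joined by a core cylinder of radius 39 mm and height 70 mm. The lower flange rests on z = 0 and the three cylinders share a vertical axis.

The spool is on top of the stool.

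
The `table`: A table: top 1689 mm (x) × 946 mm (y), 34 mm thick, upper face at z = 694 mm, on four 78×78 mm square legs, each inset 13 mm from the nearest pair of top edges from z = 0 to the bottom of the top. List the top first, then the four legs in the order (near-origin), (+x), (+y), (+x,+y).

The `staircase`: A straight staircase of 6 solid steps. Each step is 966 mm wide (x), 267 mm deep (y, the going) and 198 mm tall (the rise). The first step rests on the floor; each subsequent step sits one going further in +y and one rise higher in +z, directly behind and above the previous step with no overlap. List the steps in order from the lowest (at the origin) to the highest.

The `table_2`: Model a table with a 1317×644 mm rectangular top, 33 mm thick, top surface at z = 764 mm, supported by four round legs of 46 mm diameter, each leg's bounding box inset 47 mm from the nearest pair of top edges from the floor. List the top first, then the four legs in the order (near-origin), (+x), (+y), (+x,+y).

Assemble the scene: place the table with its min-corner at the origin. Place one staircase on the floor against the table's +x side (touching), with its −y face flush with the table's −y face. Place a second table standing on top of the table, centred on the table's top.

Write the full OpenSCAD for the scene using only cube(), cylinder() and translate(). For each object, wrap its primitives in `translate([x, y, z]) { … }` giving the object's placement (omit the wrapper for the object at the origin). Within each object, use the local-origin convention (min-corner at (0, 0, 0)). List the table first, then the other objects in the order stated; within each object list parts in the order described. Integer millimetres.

translate([0, 0, 660]) cube([1689, 946, 34]);
translate([13, 13, 0]) cube([78, 78, 660]);
translate([1598, 13, 0]) cube([78, 78, 660]);
translate([13, 855, 0]) cube([78, 78, 660]);
translate([1598, 855, 0]) cube([78, 78, 660]);
translate([1689, 0, 0]) {
  cube([966, 267, 198]);
  translate([0, 267, 198]) cube([966, 267, 198]);
  translate([0, 534, 396]) cube([966, 267, 198]);
  translate([0, 801, 594]) cube([966, 267, 198]);
  translate([0, 1068, 792]) cube([966, 267, 198]);
  translate([0, 1335, 990]) cube([966, 267, 198]);
}
translate([186, 151, 694]) {
  translate([0, 0, 731]) cube([1317, 644, 33]);
  translate([70, 70, 0]) cylinder(h = 731, r = 23);
  translate([1247, 70, 0]) cylinder(h = 731, r = 23);
  translate([70, 574, 0]) cylinder(h = 731, r = 23);
  translate([1247, 574, 0]) cylinder(h = 731, r = 23);
}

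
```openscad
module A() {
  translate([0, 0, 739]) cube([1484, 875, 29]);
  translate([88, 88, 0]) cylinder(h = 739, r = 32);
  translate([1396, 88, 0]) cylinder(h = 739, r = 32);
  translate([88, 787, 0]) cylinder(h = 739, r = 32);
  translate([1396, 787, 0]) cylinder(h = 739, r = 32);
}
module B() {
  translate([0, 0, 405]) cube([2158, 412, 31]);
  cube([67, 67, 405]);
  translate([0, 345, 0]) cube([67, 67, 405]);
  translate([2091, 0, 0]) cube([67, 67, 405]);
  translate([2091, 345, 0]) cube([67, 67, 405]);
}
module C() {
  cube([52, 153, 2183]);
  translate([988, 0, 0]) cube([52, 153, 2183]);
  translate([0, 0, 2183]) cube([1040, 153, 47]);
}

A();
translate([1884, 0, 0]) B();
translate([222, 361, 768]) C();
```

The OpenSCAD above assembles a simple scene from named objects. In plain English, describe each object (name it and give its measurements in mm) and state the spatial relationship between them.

A is a rectangular dining table. The top is 1484×875×29 mm with its upper surface at z = 768 mm. It stands on four round legs of 64 mm diameter, each leg's bounding box inset 56 mm from the nearest pair of top edges, running from the floor to the underside of the top.

B is a long wooden bench with a 2158 mm (x) × 412 mm (y) seat, 31 mm thick, its top surface 436 mm above the floor. Four 67 mm square legs at the seat corners, flush with the edges, run from z = 0 to the seat underside.

C is a door frame. The clear opening is 936 mm wide and 2183 mm high. Two 52 mm wide jambs, 153 mm deep, stand either side of the opening from the floor to the top of the opening. A 47 mm thick head sits across the top of both jambs, spanning the full outside width of the frame.

The bench is on the floor beside the table on its +x side. The door frame is on top of the table, centred.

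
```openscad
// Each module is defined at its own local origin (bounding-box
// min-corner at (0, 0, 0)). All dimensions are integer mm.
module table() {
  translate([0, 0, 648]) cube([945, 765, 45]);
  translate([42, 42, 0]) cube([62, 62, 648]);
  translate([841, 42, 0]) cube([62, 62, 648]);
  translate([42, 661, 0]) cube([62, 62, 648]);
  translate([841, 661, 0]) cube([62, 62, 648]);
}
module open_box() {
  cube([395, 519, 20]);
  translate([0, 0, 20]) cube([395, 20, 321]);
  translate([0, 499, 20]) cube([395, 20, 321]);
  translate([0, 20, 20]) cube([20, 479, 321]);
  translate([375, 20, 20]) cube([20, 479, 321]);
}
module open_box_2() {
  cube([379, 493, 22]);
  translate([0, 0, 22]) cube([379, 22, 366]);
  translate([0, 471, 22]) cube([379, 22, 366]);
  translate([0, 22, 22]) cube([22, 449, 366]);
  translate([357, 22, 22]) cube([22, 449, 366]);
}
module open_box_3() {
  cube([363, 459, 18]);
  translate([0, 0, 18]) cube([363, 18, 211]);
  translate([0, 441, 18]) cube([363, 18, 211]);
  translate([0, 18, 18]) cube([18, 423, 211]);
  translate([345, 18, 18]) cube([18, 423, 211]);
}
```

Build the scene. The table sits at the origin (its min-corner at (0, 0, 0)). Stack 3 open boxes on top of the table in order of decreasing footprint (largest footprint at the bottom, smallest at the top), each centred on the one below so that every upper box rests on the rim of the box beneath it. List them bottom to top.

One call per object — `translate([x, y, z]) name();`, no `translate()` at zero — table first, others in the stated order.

table();
translate([275, 123, 693]) open_box();
translate([283, 136, 1034]) open_box_2();
translate([291, 153, 1422]) open_box_3();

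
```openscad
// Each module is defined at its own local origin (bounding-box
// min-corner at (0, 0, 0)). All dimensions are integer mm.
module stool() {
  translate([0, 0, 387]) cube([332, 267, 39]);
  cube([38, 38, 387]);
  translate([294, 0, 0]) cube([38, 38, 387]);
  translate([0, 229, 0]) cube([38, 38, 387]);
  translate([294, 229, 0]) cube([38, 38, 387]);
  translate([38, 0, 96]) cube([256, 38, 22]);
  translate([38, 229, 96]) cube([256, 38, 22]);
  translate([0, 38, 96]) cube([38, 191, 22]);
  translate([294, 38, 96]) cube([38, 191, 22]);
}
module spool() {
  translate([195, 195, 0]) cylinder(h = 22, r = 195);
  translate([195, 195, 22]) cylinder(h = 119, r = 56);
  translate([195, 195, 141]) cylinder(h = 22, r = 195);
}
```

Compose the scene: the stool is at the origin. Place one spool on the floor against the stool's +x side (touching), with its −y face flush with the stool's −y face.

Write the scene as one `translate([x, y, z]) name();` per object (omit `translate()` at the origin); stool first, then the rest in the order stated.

stool();
translate([332, 0, 0]) spool();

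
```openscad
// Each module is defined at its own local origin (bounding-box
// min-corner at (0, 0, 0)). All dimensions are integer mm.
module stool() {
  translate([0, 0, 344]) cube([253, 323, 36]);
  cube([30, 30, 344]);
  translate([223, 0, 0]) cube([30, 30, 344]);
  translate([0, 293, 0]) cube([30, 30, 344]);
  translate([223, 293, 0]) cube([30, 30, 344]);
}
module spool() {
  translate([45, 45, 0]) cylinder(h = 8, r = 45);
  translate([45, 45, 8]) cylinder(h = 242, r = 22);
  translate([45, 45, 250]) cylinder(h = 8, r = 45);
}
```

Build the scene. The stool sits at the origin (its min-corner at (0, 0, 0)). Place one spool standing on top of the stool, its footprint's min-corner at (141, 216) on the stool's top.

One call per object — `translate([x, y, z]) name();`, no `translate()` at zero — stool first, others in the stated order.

stool();
translate([141, 216, 380]) spool();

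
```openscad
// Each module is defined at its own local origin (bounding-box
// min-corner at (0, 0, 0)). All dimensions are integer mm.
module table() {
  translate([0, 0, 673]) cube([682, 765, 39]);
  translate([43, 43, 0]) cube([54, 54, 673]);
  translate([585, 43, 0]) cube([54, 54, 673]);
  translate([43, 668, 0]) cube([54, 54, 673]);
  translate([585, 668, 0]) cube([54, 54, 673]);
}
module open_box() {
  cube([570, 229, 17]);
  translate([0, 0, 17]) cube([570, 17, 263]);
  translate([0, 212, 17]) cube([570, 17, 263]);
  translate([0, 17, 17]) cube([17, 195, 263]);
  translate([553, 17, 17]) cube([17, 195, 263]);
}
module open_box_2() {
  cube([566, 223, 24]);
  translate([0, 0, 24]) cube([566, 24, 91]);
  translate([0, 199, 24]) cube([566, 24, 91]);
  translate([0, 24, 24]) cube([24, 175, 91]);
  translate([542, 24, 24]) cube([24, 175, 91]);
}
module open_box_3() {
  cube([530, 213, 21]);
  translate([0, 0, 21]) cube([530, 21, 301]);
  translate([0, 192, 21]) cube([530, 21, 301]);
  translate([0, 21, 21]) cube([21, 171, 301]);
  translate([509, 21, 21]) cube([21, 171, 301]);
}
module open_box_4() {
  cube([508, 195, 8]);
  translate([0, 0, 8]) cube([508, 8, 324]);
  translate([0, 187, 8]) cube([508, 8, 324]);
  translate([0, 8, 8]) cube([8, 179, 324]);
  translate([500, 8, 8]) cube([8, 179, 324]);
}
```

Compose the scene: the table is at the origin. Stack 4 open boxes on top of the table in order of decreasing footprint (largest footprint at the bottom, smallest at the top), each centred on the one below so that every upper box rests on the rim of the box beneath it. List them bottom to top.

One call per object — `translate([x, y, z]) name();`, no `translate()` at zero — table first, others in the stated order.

table();
translate([56, 268, 712]) open_box();
translate([58, 271, 992]) open_box_2();
translate([76, 276, 1107]) open_box_3();
translate([87, 285, 1429]) open_box_4();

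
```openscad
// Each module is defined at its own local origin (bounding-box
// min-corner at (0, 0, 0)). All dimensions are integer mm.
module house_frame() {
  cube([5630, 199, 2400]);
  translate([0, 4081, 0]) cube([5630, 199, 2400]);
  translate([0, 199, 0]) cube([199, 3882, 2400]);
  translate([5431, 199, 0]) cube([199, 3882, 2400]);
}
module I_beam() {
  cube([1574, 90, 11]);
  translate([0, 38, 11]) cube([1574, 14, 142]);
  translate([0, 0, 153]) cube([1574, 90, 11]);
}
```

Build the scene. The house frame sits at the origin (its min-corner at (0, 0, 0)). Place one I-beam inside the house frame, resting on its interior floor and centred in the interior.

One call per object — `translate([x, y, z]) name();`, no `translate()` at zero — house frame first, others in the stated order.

house_frame();
translate([2028, 2095, 0]) I_beam();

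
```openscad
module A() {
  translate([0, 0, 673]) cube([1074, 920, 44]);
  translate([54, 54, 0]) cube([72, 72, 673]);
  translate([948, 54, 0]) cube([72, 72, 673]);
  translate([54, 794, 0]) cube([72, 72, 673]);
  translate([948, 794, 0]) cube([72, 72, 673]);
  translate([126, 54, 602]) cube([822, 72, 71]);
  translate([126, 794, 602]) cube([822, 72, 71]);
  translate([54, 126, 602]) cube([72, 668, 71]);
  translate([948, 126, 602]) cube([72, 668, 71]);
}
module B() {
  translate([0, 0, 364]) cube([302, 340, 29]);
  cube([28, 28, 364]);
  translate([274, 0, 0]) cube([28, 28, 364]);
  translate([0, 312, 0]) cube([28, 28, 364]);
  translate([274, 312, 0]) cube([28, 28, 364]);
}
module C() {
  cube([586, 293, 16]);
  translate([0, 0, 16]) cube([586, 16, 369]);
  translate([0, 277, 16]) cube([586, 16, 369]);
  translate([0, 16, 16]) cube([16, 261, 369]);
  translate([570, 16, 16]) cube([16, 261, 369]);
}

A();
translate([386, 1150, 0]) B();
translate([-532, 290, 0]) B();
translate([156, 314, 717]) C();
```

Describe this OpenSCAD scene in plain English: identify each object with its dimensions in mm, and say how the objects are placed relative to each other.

A is a table with a 1074×920 mm rectangular top, 44 mm thick, top surface at z = 717 mm, supported by four 72×72 mm square legs, each inset 54 mm from the nearest pair of top edges, running from the floor. Four apron rails, 72 mm thick and 71 mm tall, run between adjacent legs with their top edges flush with the underside of the top and their outer faces flush with the legs' outer faces.

B is a simple wooden stool: a rectangular seat 302 mm (x) by 340 mm (y), 29 mm thick, top face at z = 393 mm, on four square legs, each 28×28 mm in cross-section. The legs rest on z = 0, each flush with a corner of the seat.

C is an open storage box with external size 586×293×385 mm and wall thickness 16 mm (the base is also 16 mm thick). The base covers the whole footprint; the four walls stand on the base, with the y-facing walls full-width and the x-facing walls fitting between their inner faces.

Two stools sit around the table at the +y, −x sides. The open box is on top of the table.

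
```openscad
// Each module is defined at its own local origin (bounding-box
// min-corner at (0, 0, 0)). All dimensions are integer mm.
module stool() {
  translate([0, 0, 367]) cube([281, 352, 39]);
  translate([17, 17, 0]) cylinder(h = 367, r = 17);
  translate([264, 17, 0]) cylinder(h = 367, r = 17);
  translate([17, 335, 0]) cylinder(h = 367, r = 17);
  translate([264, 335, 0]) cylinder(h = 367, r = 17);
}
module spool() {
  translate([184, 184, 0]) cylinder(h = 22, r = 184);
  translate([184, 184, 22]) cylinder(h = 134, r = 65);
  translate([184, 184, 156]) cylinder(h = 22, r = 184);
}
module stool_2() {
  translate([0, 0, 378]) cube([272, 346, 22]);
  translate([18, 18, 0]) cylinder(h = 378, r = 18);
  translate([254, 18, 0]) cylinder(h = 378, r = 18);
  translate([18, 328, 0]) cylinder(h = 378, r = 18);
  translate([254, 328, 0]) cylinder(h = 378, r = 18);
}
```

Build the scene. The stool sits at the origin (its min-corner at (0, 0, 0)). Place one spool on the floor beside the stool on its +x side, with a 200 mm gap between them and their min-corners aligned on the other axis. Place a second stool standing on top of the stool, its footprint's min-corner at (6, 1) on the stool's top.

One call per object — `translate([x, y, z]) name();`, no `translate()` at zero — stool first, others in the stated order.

stool();
translate([481, 0, 0]) spool();
translate([6, 1, 406]) stool_2();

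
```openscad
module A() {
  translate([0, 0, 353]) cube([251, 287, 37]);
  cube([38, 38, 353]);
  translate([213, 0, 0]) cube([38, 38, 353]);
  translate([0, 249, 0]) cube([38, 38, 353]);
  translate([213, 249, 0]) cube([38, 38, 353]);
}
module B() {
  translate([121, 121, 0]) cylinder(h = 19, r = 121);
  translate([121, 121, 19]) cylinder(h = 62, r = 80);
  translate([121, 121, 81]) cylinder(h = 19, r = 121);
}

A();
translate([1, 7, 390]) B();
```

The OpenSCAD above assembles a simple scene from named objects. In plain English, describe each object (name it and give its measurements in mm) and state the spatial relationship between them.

A is a simple wooden stool: a rectangular seat 251 mm (x) by 287 mm (y), 37 mm thick, top face at z = 390 mm, on four square legs, each 38×38 mm in cross-section. The legs rest on z = 0, each flush with a corner of the seat.

B is a spool: two coaxial disc flanges of radius 121 mm and thickness 19 mm, joined by a core cylinder of radius 80 mm and height 62 mm. The lower flange rests on z = 0 and the three cylinders share a vertical axis.

The spool is on top of the stool.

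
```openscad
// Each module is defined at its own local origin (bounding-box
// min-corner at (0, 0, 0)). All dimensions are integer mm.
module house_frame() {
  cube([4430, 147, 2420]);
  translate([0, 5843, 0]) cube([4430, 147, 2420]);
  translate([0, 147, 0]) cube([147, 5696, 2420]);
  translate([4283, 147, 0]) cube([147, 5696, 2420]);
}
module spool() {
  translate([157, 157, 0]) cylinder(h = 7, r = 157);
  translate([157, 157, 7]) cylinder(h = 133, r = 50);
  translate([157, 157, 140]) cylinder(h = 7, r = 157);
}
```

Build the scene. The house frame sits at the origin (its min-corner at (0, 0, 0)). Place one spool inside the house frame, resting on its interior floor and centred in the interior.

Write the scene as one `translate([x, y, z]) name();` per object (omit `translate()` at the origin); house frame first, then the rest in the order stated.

house_frame();
translate([2058, 2838, 0]) spool();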